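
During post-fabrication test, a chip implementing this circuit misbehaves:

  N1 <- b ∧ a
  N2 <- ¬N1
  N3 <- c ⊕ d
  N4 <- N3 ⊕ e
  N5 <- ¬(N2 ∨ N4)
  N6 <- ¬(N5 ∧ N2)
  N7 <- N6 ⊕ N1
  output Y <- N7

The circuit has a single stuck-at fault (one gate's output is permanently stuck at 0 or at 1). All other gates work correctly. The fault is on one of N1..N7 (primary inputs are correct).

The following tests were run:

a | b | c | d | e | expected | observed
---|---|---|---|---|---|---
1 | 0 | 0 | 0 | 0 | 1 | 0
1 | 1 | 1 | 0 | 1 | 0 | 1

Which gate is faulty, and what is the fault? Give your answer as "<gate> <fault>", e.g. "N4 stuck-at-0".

N6 stuck-at-0

Fault-free values for test 1 (a=1, b=0, c=0, d=0, e=0): N1=0, N2=1, N3=0, N4=0, N5=0, N6=1, N7=1, giving Y=1. Observed 0.
Test 1: faults giving observed 0 are {N1 stuck-at-1, N5 stuck-at-1, N6 stuck-at-0, N7 stuck-at-0}.
Test 2 (a=1, b=1, c=1, d=0, e=1): fault-free N1=1, N2=0, N3=1, N4=0, N5=1, N6=1, N7=0 → 0; observed 1. Eliminates N1 stuck-at-1, N5 stuck-at-1, N7 stuck-at-0.
Only N6 stuck-at-0 is consistent with every test.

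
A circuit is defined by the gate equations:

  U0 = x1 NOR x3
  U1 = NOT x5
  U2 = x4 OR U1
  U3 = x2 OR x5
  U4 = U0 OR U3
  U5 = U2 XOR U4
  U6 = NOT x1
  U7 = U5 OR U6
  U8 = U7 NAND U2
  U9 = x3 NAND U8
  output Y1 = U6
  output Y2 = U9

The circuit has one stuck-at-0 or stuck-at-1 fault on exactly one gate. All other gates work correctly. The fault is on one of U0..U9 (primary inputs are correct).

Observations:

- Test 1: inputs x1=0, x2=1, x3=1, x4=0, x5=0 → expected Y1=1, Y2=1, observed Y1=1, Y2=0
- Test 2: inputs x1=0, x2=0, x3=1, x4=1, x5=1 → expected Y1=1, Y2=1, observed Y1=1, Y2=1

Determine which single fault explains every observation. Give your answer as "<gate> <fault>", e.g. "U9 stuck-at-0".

Fault-free values for test 1 (x1=0, x2=1, x3=1, x4=0, x5=0): U0=0, U1=1, U2=1, U3=1, U4=1, U5=0, U6=1, U7=1, U8=0, U9=1, giving Y1=1, Y2=1. Observed Y1=1, Y2=0.
Test 1: faults giving observed Y1=1, Y2=0 are {U1 stuck-at-0, U2 stuck-at-0, U7 stuck-at-0, U8 stuck-at-1, U9 stuck-at-0}.
Test 2 (x1=0, x2=0, x3=1, x4=1, x5=1): fault-free U0=0, U1=0, U2=1, U3=1, U4=1, U5=0, U6=1, U7=1, U8=0, U9=1 → Y1=1, Y2=1; observed Y1=1, Y2=1. Eliminates U2 stuck-at-0, U7 stuck-at-0, U8 stuck-at-1, U9 stuck-at-0.
Only U1 stuck-at-0 is consistent with every test.

U1 stuck-at-0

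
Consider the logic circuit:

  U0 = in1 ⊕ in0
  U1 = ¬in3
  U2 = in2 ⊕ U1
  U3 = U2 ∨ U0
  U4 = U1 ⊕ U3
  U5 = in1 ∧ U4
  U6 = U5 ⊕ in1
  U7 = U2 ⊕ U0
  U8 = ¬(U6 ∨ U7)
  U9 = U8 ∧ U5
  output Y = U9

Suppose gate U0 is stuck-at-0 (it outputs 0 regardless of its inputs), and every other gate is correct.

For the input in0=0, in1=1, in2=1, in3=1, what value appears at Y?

Propagate with U0 forced: U0=0 [stuck-at-0], U1=0, U2=1, U3=1, U4=1, U5=1, U6=0, U7=1, U8=0, U9=0.
So Y = 0. (Without the fault it would be 1.)

0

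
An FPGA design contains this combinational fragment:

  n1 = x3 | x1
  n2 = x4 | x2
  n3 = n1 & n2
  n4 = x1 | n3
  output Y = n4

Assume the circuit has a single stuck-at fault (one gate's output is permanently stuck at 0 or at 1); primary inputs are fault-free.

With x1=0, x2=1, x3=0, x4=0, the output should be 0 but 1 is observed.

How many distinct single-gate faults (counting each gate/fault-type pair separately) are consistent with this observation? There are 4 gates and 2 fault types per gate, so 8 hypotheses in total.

3

Fault-free: n1=0, n2=1, n3=0, n4=0 → 0. Observed 1.
  n1 stuck-at-0: output 0 ✗
  n1 stuck-at-1: output 1 ✓
  n2 stuck-at-0: output 0 ✗
  n2 stuck-at-1: output 0 ✗
  n3 stuck-at-0: output 0 ✗
  n3 stuck-at-1: output 1 ✓
  n4 stuck-at-0: output 0 ✗
  n4 stuck-at-1: output 1 ✓
Consistent faults: {n1 stuck-at-1, n3 stuck-at-1, n4 stuck-at-1} — 3 in all.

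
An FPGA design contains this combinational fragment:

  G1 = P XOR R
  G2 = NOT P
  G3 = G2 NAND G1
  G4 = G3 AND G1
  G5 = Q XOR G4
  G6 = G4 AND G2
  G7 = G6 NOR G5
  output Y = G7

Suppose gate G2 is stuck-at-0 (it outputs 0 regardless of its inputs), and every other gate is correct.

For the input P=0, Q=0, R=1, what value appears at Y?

Propagate with G2 forced: G1=1, G2=0 [stuck-at-0], G3=1, G4=1, G5=1, G6=0, G7=0.
So Y = 0. (Without the fault it would be 1.)

0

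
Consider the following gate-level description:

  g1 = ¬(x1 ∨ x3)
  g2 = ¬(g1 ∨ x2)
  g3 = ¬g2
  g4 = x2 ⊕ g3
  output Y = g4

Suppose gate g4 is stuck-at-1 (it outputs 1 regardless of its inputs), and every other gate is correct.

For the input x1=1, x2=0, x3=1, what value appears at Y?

Propagate with g4 forced: g1=0, g2=1, g3=0, g4=1 [stuck-at-1].
So Y = 1. (Without the fault it would be 0.)

1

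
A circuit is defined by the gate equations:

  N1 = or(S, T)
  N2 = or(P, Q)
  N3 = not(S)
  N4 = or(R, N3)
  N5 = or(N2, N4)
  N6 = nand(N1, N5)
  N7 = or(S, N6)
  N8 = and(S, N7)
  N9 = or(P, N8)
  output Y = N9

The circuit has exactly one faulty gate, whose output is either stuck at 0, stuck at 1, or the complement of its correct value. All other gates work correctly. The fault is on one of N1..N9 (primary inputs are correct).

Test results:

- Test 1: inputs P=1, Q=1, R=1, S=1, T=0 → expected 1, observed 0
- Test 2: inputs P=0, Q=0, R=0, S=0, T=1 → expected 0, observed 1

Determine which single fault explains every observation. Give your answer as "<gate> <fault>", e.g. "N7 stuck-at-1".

N9 inverted output

Fault-free values for test 1 (P=1, Q=1, R=1, S=1, T=0): N1=1, N2=1, N3=0, N4=1, N5=1, N6=0, N7=1, N8=1, N9=1, giving Y=1. Observed 0.
Test 1: faults giving observed 0 are {N9 stuck-at-0, N9 inverted output}.
Test 2 (P=0, Q=0, R=0, S=0, T=1): fault-free N1=1, N2=0, N3=1, N4=1, N5=1, N6=0, N7=0, N8=0, N9=0 → 0; observed 1. Eliminates N9 stuck-at-0.
Only N9 inverted output is consistent with every test.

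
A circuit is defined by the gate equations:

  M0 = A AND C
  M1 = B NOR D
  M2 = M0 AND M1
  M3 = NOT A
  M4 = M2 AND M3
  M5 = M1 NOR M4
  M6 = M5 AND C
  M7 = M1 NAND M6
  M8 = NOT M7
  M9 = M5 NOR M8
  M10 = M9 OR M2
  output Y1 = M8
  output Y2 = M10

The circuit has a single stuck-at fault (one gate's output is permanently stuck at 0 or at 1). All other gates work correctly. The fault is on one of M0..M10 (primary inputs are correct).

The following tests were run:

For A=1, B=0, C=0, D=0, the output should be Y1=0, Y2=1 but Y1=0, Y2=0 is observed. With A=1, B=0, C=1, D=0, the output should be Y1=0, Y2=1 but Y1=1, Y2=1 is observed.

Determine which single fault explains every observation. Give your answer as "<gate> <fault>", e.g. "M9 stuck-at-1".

M5 stuck-at-1

Fault-free values for test 1 (A=1, B=0, C=0, D=0): M0=0, M1=1, M2=0, M3=0, M4=0, M5=0, M6=0, M7=1, M8=0, M9=1, M10=1, giving Y1=0, Y2=1. Observed Y1=0, Y2=0.
Test 1: faults giving observed Y1=0, Y2=0 are {M1 stuck-at-0, M5 stuck-at-1, M9 stuck-at-0, M10 stuck-at-0}.
Test 2 (A=1, B=0, C=1, D=0): fault-free M0=1, M1=1, M2=1, M3=0, M4=0, M5=0, M6=0, M7=1, M8=0, M9=1, M10=1 → Y1=0, Y2=1; observed Y1=1, Y2=1. Eliminates M1 stuck-at-0, M9 stuck-at-0, M10 stuck-at-0.
Only M5 stuck-at-1 is consistent with every test.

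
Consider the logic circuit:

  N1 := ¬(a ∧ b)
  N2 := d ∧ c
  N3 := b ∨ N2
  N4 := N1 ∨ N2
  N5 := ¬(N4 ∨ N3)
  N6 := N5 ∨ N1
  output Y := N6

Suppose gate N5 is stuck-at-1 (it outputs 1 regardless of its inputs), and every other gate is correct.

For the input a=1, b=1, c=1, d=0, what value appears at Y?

Propagate with N5 forced: N1=0, N2=0, N3=1, N4=0, N5=1 [stuck-at-1], N6=1.
So Y = 1. (Without the fault it would be 0.)

1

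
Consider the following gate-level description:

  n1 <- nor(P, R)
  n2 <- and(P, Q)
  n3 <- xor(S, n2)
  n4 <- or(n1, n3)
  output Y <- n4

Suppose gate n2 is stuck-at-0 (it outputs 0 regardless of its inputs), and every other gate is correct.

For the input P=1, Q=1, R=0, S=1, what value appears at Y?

Propagate with n2 forced: n1=0, n2=0 [stuck-at-0], n3=1, n4=1.
So Y = 1. (Without the fault it would be 0.)

1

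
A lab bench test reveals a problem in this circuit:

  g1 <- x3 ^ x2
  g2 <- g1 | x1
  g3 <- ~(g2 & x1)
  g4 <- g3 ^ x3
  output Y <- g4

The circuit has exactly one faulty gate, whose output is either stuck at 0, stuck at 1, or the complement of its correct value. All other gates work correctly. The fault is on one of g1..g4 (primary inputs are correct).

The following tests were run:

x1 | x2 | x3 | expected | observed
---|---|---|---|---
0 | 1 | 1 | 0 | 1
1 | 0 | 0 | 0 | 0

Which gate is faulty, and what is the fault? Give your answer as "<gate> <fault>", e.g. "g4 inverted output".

g3 stuck-at-0

Fault-free values for test 1 (x1=0, x2=1, x3=1): g1=0, g2=0, g3=1, g4=0, giving Y=0. Observed 1.
Test 1: faults giving observed 1 are {g3 stuck-at-0, g3 inverted output, g4 stuck-at-1, g4 inverted output}.
Test 2 (x1=1, x2=0, x3=0): fault-free g1=0, g2=1, g3=0, g4=0 → 0; observed 0. Eliminates g3 inverted output, g4 stuck-at-1, g4 inverted output.
Only g3 stuck-at-0 is consistent with every test.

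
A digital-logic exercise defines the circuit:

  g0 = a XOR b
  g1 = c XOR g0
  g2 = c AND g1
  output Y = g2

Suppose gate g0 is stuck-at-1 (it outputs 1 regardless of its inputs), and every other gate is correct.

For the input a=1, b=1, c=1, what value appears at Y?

0

Propagate with g0 forced: g0=1 [stuck-at-1], g1=0, g2=0.
So Y = 0. (Without the fault it would be 1.)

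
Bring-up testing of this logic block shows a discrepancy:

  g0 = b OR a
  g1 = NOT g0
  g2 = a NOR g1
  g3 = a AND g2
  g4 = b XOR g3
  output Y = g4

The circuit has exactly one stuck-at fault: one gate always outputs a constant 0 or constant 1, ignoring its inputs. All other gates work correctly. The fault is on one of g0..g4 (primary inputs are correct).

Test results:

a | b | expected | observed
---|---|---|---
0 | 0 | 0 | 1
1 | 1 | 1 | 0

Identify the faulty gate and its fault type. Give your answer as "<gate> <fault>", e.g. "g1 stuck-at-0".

g3 stuck-at-1

Fault-free values for test 1 (a=0, b=0): g0=0, g1=1, g2=0, g3=0, g4=0, giving Y=0. Observed 1.
Test 1: faults giving observed 1 are {g3 stuck-at-1, g4 stuck-at-1}.
Test 2 (a=1, b=1): fault-free g0=1, g1=0, g2=0, g3=0, g4=1 → 1; observed 0. Eliminates g4 stuck-at-1.
Only g3 stuck-at-1 is consistent with every test.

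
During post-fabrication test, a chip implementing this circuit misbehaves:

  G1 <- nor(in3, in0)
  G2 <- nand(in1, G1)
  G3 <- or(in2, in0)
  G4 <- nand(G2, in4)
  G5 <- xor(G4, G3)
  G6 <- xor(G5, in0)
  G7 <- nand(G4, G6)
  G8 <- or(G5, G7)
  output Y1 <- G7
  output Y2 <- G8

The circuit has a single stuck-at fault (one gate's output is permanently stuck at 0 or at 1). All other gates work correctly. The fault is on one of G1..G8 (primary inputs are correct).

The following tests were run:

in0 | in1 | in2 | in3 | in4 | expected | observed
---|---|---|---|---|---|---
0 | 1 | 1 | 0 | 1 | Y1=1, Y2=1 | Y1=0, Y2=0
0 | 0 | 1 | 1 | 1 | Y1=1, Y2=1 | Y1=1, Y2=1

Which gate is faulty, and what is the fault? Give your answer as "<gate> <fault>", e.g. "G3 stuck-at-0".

Fault-free values for test 1 (in0=0, in1=1, in2=1, in3=0, in4=1): G1=1, G2=0, G3=1, G4=1, G5=0, G6=0, G7=1, G8=1, giving Y1=1, Y2=1. Observed Y1=0, Y2=0.
Test 1: faults giving observed Y1=0, Y2=0 are {G6 stuck-at-1, G7 stuck-at-0}.
Test 2 (in0=0, in1=0, in2=1, in3=1, in4=1): fault-free G1=0, G2=1, G3=1, G4=0, G5=1, G6=1, G7=1, G8=1 → Y1=1, Y2=1; observed Y1=1, Y2=1. Eliminates G7 stuck-at-0.
Only G6 stuck-at-1 is consistent with every test.

G6 stuck-at-1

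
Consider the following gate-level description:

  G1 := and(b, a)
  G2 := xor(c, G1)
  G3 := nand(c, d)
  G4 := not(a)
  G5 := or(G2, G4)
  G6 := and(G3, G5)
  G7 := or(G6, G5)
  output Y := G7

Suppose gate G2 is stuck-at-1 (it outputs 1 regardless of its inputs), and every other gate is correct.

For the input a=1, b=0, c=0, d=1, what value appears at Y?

Propagate with G2 forced: G1=0, G2=1 [stuck-at-1], G3=1, G4=0, G5=1, G6=1, G7=1.
So Y = 1. (Without the fault it would be 0.)

1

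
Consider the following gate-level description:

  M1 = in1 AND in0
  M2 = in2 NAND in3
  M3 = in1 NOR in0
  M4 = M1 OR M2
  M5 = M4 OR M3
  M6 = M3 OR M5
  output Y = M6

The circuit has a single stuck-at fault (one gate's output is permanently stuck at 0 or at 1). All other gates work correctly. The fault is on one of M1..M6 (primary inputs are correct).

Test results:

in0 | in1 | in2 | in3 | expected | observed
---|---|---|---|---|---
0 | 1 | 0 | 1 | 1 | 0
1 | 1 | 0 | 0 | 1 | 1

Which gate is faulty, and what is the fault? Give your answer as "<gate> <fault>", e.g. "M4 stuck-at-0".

M2 stuck-at-0

Fault-free values for test 1 (in0=0, in1=1, in2=0, in3=1): M1=0, M2=1, M3=0, M4=1, M5=1, M6=1, giving Y=1. Observed 0.
Test 1: faults giving observed 0 are {M2 stuck-at-0, M4 stuck-at-0, M5 stuck-at-0, M6 stuck-at-0}.
Test 2 (in0=1, in1=1, in2=0, in3=0): fault-free M1=1, M2=1, M3=0, M4=1, M5=1, M6=1 → 1; observed 1. Eliminates M4 stuck-at-0, M5 stuck-at-0, M6 stuck-at-0.
Only M2 stuck-at-0 is consistent with every test.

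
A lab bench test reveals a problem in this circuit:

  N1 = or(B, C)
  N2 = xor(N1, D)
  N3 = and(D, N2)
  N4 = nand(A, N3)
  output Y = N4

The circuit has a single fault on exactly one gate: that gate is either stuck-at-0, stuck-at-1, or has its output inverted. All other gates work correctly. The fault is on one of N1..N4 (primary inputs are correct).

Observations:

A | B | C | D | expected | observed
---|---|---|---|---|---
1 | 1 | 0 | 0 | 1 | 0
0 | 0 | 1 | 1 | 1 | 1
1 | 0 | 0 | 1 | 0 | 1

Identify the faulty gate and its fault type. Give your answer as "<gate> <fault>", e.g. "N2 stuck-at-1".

Fault-free values for test 1 (A=1, B=1, C=0, D=0): N1=1, N2=1, N3=0, N4=1, giving Y=1. Observed 0.
Test 1: faults giving observed 0 are {N3 stuck-at-1, N3 inverted output, N4 stuck-at-0, N4 inverted output}.
Test 2 (A=0, B=0, C=1, D=1): fault-free N1=1, N2=0, N3=0, N4=1 → 1; observed 1. Eliminates N4 stuck-at-0, N4 inverted output.
Test 3 (A=1, B=0, C=0, D=1): fault-free N1=0, N2=1, N3=1, N4=0 → 0; observed 1. Eliminates N3 stuck-at-1.
Only N3 inverted output is consistent with every test.

N3 inverted output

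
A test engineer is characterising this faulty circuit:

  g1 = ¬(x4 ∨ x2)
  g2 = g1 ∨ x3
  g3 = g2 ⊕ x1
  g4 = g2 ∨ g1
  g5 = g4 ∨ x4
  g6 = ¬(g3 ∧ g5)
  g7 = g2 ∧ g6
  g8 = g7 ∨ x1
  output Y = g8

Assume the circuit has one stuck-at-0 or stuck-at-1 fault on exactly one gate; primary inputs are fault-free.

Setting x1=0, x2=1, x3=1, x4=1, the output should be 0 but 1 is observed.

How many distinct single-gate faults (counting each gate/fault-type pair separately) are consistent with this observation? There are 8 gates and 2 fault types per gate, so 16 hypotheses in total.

Fault-free: g1=0, g2=1, g3=1, g4=1, g5=1, g6=0, g7=0, g8=0 → 0. Observed 1.
  g1: none of the 2 fault types match ✗
  g2: none of the 2 fault types match ✗
  g3: stuck-at-0 ✓; others ✗
  g4: none of the 2 fault types match ✗
  g5: stuck-at-0 ✓; others ✗
  g6: stuck-at-1 ✓; others ✗
  g7: stuck-at-1 ✓; others ✗
  g8: stuck-at-1 ✓; others ✗
Consistent faults: {g3 stuck-at-0, g5 stuck-at-0, g6 stuck-at-1, g7 stuck-at-1, g8 stuck-at-1} — 5 in all.

5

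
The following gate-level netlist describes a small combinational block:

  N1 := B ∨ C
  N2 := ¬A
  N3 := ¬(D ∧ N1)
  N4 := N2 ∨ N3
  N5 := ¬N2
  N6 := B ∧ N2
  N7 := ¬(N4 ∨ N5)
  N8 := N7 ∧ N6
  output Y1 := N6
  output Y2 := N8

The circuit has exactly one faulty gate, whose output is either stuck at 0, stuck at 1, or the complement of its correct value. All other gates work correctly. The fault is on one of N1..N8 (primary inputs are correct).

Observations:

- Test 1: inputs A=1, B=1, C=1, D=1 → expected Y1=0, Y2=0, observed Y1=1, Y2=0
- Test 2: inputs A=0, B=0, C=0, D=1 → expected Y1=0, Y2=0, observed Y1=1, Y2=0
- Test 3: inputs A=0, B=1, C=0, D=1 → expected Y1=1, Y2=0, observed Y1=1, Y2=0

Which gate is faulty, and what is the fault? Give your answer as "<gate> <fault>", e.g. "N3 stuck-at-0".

Fault-free values for test 1 (A=1, B=1, C=1, D=1): N1=1, N2=0, N3=0, N4=0, N5=1, N6=0, N7=0, N8=0, giving Y1=0, Y2=0. Observed Y1=1, Y2=0.
Test 1: faults giving observed Y1=1, Y2=0 are {N2 stuck-at-1, N2 inverted output, N6 stuck-at-1, N6 inverted output}.
Test 2 (A=0, B=0, C=0, D=1): fault-free N1=0, N2=1, N3=1, N4=1, N5=0, N6=0, N7=0, N8=0 → Y1=0, Y2=0; observed Y1=1, Y2=0. Eliminates N2 stuck-at-1, N2 inverted output.
Test 3 (A=0, B=1, C=0, D=1): fault-free N1=1, N2=1, N3=0, N4=1, N5=0, N6=1, N7=0, N8=0 → Y1=1, Y2=0; observed Y1=1, Y2=0. Eliminates N6 inverted output.
Only N6 stuck-at-1 is consistent with every test.

N6 stuck-at-1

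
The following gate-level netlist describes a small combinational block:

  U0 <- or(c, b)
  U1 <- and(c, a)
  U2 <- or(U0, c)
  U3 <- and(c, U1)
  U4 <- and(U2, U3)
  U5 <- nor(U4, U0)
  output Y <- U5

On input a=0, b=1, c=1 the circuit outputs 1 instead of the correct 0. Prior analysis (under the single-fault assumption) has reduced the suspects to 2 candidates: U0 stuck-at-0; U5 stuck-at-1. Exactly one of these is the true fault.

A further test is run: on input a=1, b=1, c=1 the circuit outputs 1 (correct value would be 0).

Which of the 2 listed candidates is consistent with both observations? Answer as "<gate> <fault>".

U5 stuck-at-1

Evaluate each candidate on input a=1, b=1, c=1:
  U0 stuck-at-0: U0=0 [stuck-at-0], U1=1, U2=1, U3=1, U4=1, U5=0 → 0 — eliminated
  U5 stuck-at-1: U0=1, U1=1, U2=1, U3=1, U4=1, U5=1 [stuck-at-1] → 1 — matches
Only U5 stuck-at-1 reproduces the observed 1.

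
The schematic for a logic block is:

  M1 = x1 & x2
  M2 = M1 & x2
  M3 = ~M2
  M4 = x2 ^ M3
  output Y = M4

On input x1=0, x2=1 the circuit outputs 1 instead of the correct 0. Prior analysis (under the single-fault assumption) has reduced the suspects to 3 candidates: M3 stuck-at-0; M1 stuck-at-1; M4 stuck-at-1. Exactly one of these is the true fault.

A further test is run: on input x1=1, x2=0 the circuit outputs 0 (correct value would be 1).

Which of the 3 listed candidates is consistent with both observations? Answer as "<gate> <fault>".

M3 stuck-at-0

Evaluate each candidate on input x1=1, x2=0:
  M3 stuck-at-0: M1=0, M2=0, M3=0 [stuck-at-0], M4=0 → 0 — matches
  M1 stuck-at-1: M1=1 [stuck-at-1], M2=0, M3=1, M4=1 → 1 — eliminated
  M4 stuck-at-1: M1=0, M2=0, M3=1, M4=1 [stuck-at-1] → 1 — eliminated
Only M3 stuck-at-0 reproduces the observed 0.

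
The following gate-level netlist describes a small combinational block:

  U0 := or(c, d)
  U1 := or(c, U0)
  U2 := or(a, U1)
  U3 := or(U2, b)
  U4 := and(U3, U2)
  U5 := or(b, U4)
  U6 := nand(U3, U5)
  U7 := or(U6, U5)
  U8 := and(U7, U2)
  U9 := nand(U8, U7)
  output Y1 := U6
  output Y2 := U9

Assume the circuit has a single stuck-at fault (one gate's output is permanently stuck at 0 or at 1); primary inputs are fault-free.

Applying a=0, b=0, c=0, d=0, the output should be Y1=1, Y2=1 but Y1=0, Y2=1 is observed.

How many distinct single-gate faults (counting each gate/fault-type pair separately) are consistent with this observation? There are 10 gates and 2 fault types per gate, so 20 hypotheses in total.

1

Fault-free: U0=0, U1=0, U2=0, U3=0, U4=0, U5=0, U6=1, U7=1, U8=0, U9=1 → Y1=1, Y2=1. Observed Y1=0, Y2=1.
  U0: none of the 2 fault types match ✗
  U1: none of the 2 fault types match ✗
  U2: none of the 2 fault types match ✗
  U3: none of the 2 fault types match ✗
  U4: none of the 2 fault types match ✗
  U5: none of the 2 fault types match ✗
  U6: stuck-at-0 ✓; others ✗
  U7: none of the 2 fault types match ✗
  U8: none of the 2 fault types match ✗
  U9: none of the 2 fault types match ✗
Consistent faults: {U6 stuck-at-0} — 1 in all.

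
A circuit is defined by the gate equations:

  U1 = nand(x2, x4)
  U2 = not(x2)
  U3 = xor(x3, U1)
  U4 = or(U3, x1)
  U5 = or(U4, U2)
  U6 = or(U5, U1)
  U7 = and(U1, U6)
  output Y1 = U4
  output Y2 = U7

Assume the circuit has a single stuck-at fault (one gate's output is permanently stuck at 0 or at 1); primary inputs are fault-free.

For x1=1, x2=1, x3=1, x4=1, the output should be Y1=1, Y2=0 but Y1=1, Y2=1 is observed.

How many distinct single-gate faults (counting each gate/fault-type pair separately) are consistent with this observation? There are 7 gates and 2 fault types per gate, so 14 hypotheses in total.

2

Fault-free: U1=0, U2=0, U3=1, U4=1, U5=1, U6=1, U7=0 → Y1=1, Y2=0. Observed Y1=1, Y2=1.
  U1 stuck-at-0: output Y1=1, Y2=0 ✗
  U1 stuck-at-1: output Y1=1, Y2=1 ✓
  U2 stuck-at-0: output Y1=1, Y2=0 ✗
  U2 stuck-at-1: output Y1=1, Y2=0 ✗
  U3 stuck-at-0: output Y1=1, Y2=0 ✗
  U3 stuck-at-1: output Y1=1, Y2=0 ✗
  U4 stuck-at-0: output Y1=0, Y2=0 ✗
  U4 stuck-at-1: output Y1=1, Y2=0 ✗
  U5 stuck-at-0: output Y1=1, Y2=0 ✗
  U5 stuck-at-1: output Y1=1, Y2=0 ✗
  U6 stuck-at-0: output Y1=1, Y2=0 ✗
  U6 stuck-at-1: output Y1=1, Y2=0 ✗
  U7 stuck-at-0: output Y1=1, Y2=0 ✗
  U7 stuck-at-1: output Y1=1, Y2=1 ✓
Consistent faults: {U1 stuck-at-1, U7 stuck-at-1} — 2 in all.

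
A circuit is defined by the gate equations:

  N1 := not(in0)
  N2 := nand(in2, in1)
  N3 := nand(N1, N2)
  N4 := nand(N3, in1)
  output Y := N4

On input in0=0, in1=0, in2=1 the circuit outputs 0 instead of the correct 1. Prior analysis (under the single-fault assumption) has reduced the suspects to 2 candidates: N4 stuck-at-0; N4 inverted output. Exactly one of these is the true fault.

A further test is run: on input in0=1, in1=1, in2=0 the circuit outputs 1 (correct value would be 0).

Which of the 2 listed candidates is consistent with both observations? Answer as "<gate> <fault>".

N4 inverted output

Evaluate each candidate on input in0=1, in1=1, in2=0:
  N4 stuck-at-0: N1=0, N2=1, N3=1, N4=0 [stuck-at-0] → 0 — eliminated
  N4 inverted output: N1=0, N2=1, N3=1, N4=1 [inverted output] → 1 — matches
Only N4 inverted output reproduces the observed 1.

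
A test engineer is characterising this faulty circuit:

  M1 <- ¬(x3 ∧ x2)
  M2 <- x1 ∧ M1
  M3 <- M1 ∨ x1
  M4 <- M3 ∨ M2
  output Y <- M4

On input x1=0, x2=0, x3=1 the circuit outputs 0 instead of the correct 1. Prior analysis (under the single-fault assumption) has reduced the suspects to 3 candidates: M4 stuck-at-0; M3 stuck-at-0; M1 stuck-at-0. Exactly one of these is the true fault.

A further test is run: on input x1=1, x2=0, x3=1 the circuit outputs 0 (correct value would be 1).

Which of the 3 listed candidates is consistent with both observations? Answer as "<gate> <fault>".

Evaluate each candidate on input x1=1, x2=0, x3=1:
  M4 stuck-at-0: M1=1, M2=1, M3=1, M4=0 [stuck-at-0] → 0 — matches
  M3 stuck-at-0: M1=1, M2=1, M3=0 [stuck-at-0], M4=1 → 1 — eliminated
  M1 stuck-at-0: M1=0 [stuck-at-0], M2=0, M3=1, M4=1 → 1 — eliminated
Only M4 stuck-at-0 reproduces the observed 0.

M4 stuck-at-0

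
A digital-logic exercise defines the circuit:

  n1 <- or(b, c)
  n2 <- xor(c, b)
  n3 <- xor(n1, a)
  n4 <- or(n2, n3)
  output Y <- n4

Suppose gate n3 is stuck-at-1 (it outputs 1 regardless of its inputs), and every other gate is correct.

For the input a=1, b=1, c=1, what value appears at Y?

1

Propagate with n3 forced: n1=1, n2=0, n3=1 [stuck-at-1], n4=1.
So Y = 1. (Without the fault it would be 0.)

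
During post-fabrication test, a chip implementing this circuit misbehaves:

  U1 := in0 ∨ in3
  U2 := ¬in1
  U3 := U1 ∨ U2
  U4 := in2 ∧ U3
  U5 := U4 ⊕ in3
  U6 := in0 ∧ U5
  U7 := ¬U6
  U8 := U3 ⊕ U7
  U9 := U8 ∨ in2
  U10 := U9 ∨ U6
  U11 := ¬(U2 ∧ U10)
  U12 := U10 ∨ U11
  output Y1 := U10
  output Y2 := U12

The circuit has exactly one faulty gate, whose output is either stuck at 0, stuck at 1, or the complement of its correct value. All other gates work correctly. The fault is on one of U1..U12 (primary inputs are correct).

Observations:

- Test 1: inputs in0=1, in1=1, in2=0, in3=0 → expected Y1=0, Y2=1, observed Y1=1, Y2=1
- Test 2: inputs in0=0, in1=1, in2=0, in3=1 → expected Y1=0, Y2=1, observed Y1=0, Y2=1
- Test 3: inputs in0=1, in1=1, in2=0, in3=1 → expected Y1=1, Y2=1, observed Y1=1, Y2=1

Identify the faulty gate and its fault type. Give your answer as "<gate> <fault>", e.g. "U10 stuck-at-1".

Fault-free values for test 1 (in0=1, in1=1, in2=0, in3=0): U1=1, U2=0, U3=1, U4=0, U5=0, U6=0, U7=1, U8=0, U9=0, U10=0, U11=1, U12=1, giving Y1=0, Y2=1. Observed Y1=1, Y2=1.
Test 1: faults giving observed Y1=1, Y2=1 are {U1 stuck-at-0, U1 inverted output, U3 stuck-at-0, U3 inverted output, U4 stuck-at-1, U4 inverted output, U5 stuck-at-1, U5 inverted output, U6 stuck-at-1, U6 inverted output, U7 stuck-at-0, U7 inverted output, U8 stuck-at-1, U8 inverted output, U9 stuck-at-1, U9 inverted output, U10 stuck-at-1, U10 inverted output}.
Test 2 (in0=0, in1=1, in2=0, in3=1): fault-free U1=1, U2=0, U3=1, U4=0, U5=1, U6=0, U7=1, U8=0, U9=0, U10=0, U11=1, U12=1 → Y1=0, Y2=1; observed Y1=0, Y2=1. Eliminates U1 stuck-at-0, U1 inverted output, U3 stuck-at-0, U3 inverted output, U6 stuck-at-1, U6 inverted output, U7 stuck-at-0, U7 inverted output, U8 stuck-at-1, U8 inverted output, U9 stuck-at-1, U9 inverted output, U10 stuck-at-1, U10 inverted output.
Test 3 (in0=1, in1=1, in2=0, in3=1): fault-free U1=1, U2=0, U3=1, U4=0, U5=1, U6=1, U7=0, U8=1, U9=1, U10=1, U11=1, U12=1 → Y1=1, Y2=1; observed Y1=1, Y2=1. Eliminates U4 stuck-at-1, U4 inverted output, U5 inverted output.
Only U5 stuck-at-1 is consistent with every test.

U5 stuck-at-1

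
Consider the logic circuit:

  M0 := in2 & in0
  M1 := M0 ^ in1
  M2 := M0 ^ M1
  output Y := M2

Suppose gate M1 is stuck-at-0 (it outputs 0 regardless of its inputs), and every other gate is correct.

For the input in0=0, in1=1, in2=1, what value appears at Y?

0

Propagate with M1 forced: M0=0, M1=0 [stuck-at-0], M2=0.
So Y = 0. (Without the fault it would be 1.)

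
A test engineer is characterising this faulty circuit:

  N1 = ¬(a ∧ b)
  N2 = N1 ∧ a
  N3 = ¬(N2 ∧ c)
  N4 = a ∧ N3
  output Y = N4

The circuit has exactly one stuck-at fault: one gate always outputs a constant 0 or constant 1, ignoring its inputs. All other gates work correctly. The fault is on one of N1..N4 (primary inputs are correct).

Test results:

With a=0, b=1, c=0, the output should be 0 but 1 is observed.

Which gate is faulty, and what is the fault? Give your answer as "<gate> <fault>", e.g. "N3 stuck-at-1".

N4 stuck-at-1

Fault-free values for test 1 (a=0, b=1, c=0): N1=1, N2=0, N3=1, N4=0, giving Y=0. Observed 1.
Test 1: faults giving observed 1 are {N4 stuck-at-1}.
Only N4 stuck-at-1 is consistent with every test.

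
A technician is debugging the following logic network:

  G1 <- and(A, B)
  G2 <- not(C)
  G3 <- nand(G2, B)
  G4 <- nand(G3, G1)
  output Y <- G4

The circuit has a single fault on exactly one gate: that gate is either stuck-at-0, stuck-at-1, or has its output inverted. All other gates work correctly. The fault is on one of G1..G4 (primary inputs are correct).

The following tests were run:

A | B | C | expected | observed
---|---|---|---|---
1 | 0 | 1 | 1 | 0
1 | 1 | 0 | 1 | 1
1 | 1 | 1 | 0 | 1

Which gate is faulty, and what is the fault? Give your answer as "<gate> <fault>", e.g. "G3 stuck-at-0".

Fault-free values for test 1 (A=1, B=0, C=1): G1=0, G2=0, G3=1, G4=1, giving Y=1. Observed 0.
Test 1: faults giving observed 0 are {G1 stuck-at-1, G1 inverted output, G4 stuck-at-0, G4 inverted output}.
Test 2 (A=1, B=1, C=0): fault-free G1=1, G2=1, G3=0, G4=1 → 1; observed 1. Eliminates G4 stuck-at-0, G4 inverted output.
Test 3 (A=1, B=1, C=1): fault-free G1=1, G2=0, G3=1, G4=0 → 0; observed 1. Eliminates G1 stuck-at-1.
Only G1 inverted output is consistent with every test.

G1 inverted output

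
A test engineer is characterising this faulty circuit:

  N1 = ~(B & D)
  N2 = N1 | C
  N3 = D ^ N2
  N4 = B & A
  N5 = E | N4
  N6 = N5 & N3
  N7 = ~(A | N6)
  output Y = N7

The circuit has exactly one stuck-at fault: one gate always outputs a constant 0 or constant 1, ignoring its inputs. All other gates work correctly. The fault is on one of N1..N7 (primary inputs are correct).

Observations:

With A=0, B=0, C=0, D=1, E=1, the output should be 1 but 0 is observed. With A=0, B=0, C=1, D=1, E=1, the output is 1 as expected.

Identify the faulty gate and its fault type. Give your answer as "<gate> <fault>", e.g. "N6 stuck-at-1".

N1 stuck-at-0

Fault-free values for test 1 (A=0, B=0, C=0, D=1, E=1): N1=1, N2=1, N3=0, N4=0, N5=1, N6=0, N7=1, giving Y=1. Observed 0.
Test 1: faults giving observed 0 are {N1 stuck-at-0, N2 stuck-at-0, N3 stuck-at-1, N6 stuck-at-1, N7 stuck-at-0}.
Test 2 (A=0, B=0, C=1, D=1, E=1): fault-free N1=1, N2=1, N3=0, N4=0, N5=1, N6=0, N7=1 → 1; observed 1. Eliminates N2 stuck-at-0, N3 stuck-at-1, N6 stuck-at-1, N7 stuck-at-0.
Only N1 stuck-at-0 is consistent with every test.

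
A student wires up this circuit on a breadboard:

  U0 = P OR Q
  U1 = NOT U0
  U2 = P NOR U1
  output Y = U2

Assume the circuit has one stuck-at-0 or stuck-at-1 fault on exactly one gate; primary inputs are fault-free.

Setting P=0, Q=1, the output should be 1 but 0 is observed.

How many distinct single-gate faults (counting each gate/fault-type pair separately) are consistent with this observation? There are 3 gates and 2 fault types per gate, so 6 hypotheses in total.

Fault-free: U0=1, U1=0, U2=1 → 1. Observed 0.
  U0 stuck-at-0: output 0 ✓
  U0 stuck-at-1: output 1 ✗
  U1 stuck-at-0: output 1 ✗
  U1 stuck-at-1: output 0 ✓
  U2 stuck-at-0: output 0 ✓
  U2 stuck-at-1: output 1 ✗
Consistent faults: {U0 stuck-at-0, U1 stuck-at-1, U2 stuck-at-0} — 3 in all.

3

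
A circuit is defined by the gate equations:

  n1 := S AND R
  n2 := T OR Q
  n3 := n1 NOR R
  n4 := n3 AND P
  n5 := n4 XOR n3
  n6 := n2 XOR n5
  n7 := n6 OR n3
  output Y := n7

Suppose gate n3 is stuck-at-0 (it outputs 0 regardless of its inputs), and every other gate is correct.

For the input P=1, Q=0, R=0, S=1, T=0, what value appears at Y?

0

Propagate with n3 forced: n1=0, n2=0, n3=0 [stuck-at-0], n4=0, n5=0, n6=0, n7=0.
So Y = 0. (Without the fault it would be 1.)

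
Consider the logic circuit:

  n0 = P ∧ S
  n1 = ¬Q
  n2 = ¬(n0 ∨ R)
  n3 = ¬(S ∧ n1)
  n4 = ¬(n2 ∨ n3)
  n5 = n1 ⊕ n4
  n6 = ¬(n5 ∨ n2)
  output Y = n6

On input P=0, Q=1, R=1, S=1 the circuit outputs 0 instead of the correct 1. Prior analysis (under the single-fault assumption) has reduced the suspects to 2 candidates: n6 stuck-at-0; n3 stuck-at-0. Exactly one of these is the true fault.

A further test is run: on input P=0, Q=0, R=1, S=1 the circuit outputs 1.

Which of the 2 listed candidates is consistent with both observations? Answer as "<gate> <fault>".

Evaluate each candidate on input P=0, Q=0, R=1, S=1:
  n6 stuck-at-0: n0=0, n1=1, n2=0, n3=0, n4=1, n5=0, n6=0 [stuck-at-0] → 0 — eliminated
  n3 stuck-at-0: n0=0, n1=1, n2=0, n3=0 [stuck-at-0], n4=1, n5=0, n6=1 → 1 — matches
Only n3 stuck-at-0 reproduces the observed 1.

n3 stuck-at-0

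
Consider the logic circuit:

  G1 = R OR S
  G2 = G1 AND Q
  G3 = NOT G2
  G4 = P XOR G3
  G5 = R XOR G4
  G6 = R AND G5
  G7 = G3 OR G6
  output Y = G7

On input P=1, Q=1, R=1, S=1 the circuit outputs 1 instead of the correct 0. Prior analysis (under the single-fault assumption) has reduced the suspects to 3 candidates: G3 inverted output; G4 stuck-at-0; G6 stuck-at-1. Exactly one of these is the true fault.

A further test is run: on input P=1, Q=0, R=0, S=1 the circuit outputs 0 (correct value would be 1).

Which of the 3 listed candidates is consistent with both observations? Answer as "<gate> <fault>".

Evaluate each candidate on input P=1, Q=0, R=0, S=1:
  G3 inverted output: G1=1, G2=0, G3=0 [inverted output], G4=1, G5=1, G6=0, G7=0 → 0 — matches
  G4 stuck-at-0: G1=1, G2=0, G3=1, G4=0 [stuck-at-0], G5=0, G6=0, G7=1 → 1 — eliminated
  G6 stuck-at-1: G1=1, G2=0, G3=1, G4=0, G5=0, G6=1 [stuck-at-1], G7=1 → 1 — eliminated
Only G3 inverted output reproduces the observed 0.

G3 inverted output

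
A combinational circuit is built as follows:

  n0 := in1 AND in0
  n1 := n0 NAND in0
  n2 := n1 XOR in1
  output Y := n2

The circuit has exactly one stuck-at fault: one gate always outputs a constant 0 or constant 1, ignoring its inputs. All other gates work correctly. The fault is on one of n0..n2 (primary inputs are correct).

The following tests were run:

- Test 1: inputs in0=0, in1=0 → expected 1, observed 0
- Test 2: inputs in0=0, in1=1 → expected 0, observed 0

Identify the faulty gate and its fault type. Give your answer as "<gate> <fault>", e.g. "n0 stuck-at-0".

Fault-free values for test 1 (in0=0, in1=0): n0=0, n1=1, n2=1, giving Y=1. Observed 0.
Test 1: faults giving observed 0 are {n1 stuck-at-0, n2 stuck-at-0}.
Test 2 (in0=0, in1=1): fault-free n0=0, n1=1, n2=0 → 0; observed 0. Eliminates n1 stuck-at-0.
Only n2 stuck-at-0 is consistent with every test.

n2 stuck-at-0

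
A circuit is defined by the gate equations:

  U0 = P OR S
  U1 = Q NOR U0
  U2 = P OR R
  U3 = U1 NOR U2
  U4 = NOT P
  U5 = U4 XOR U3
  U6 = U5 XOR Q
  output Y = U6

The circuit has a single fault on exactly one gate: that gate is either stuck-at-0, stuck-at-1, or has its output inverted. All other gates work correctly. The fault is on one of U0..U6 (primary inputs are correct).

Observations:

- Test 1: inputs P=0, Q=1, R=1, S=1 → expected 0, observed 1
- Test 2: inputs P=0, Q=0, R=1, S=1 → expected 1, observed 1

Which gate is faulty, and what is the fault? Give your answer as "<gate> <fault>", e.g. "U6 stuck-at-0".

U6 stuck-at-1

Fault-free values for test 1 (P=0, Q=1, R=1, S=1): U0=1, U1=0, U2=1, U3=0, U4=1, U5=1, U6=0, giving Y=0. Observed 1.
Test 1: faults giving observed 1 are {U2 stuck-at-0, U2 inverted output, U3 stuck-at-1, U3 inverted output, U4 stuck-at-0, U4 inverted output, U5 stuck-at-0, U5 inverted output, U6 stuck-at-1, U6 inverted output}.
Test 2 (P=0, Q=0, R=1, S=1): fault-free U0=1, U1=0, U2=1, U3=0, U4=1, U5=1, U6=1 → 1; observed 1. Eliminates U2 stuck-at-0, U2 inverted output, U3 stuck-at-1, U3 inverted output, U4 stuck-at-0, U4 inverted output, U5 stuck-at-0, U5 inverted output, U6 inverted output.
Only U6 stuck-at-1 is consistent with every test.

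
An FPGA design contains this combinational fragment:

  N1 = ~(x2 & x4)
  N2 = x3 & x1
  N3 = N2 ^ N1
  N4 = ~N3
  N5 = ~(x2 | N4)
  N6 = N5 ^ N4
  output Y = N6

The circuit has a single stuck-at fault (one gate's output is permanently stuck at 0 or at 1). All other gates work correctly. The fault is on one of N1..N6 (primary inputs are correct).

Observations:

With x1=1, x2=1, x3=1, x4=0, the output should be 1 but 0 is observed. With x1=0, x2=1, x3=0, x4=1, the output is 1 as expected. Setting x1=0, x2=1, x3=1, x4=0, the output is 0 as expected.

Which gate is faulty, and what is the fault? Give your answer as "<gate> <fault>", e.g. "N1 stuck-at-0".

N2 stuck-at-0

Fault-free values for test 1 (x1=1, x2=1, x3=1, x4=0): N1=1, N2=1, N3=0, N4=1, N5=0, N6=1, giving Y=1. Observed 0.
Test 1: faults giving observed 0 are {N1 stuck-at-0, N2 stuck-at-0, N3 stuck-at-1, N4 stuck-at-0, N5 stuck-at-1, N6 stuck-at-0}.
Test 2 (x1=0, x2=1, x3=0, x4=1): fault-free N1=0, N2=0, N3=0, N4=1, N5=0, N6=1 → 1; observed 1. Eliminates N3 stuck-at-1, N4 stuck-at-0, N5 stuck-at-1, N6 stuck-at-0.
Test 3 (x1=0, x2=1, x3=1, x4=0): fault-free N1=1, N2=0, N3=1, N4=0, N5=0, N6=0 → 0; observed 0. Eliminates N1 stuck-at-0.
Only N2 stuck-at-0 is consistent with every test.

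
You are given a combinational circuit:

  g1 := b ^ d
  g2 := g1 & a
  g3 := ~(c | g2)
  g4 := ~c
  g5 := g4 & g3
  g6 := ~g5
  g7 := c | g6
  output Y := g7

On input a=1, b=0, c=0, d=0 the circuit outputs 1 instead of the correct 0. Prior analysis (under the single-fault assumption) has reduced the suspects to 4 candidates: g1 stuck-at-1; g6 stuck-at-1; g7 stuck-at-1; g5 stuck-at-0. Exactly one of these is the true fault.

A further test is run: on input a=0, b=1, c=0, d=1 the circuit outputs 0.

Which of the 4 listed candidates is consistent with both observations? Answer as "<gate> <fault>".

Evaluate each candidate on input a=0, b=1, c=0, d=1:
  g1 stuck-at-1: g1=1 [stuck-at-1], g2=0, g3=1, g4=1, g5=1, g6=0, g7=0 → 0 — matches
  g6 stuck-at-1: g1=0, g2=0, g3=1, g4=1, g5=1, g6=1 [stuck-at-1], g7=1 → 1 — eliminated
  g7 stuck-at-1: g1=0, g2=0, g3=1, g4=1, g5=1, g6=0, g7=1 [stuck-at-1] → 1 — eliminated
  g5 stuck-at-0: g1=0, g2=0, g3=1, g4=1, g5=0 [stuck-at-0], g6=1, g7=1 → 1 — eliminated
Only g1 stuck-at-1 reproduces the observed 0.

g1 stuck-at-1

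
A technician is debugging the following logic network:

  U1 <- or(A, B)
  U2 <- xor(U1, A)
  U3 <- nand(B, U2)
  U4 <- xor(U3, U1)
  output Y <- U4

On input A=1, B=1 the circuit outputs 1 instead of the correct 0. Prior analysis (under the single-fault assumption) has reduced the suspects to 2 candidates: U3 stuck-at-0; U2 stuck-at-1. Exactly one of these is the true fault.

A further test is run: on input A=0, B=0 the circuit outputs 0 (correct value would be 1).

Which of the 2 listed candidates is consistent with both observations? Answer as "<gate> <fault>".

U3 stuck-at-0

Evaluate each candidate on input A=0, B=0:
  U3 stuck-at-0: U1=0, U2=0, U3=0 [stuck-at-0], U4=0 → 0 — matches
  U2 stuck-at-1: U1=0, U2=1 [stuck-at-1], U3=1, U4=1 → 1 — eliminated
Only U3 stuck-at-0 reproduces the observed 0.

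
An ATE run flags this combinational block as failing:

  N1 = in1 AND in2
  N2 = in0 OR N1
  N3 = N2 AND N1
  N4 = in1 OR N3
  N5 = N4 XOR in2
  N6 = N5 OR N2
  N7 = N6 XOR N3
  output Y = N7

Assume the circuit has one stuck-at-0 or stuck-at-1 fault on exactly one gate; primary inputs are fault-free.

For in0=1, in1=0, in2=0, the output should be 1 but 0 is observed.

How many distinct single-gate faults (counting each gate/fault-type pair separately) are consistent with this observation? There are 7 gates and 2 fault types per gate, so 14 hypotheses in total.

Fault-free: N1=0, N2=1, N3=0, N4=0, N5=0, N6=1, N7=1 → 1. Observed 0.
  N1 stuck-at-0: output 1 ✗
  N1 stuck-at-1: output 0 ✓
  N2 stuck-at-0: output 0 ✓
  N2 stuck-at-1: output 1 ✗
  N3 stuck-at-0: output 1 ✗
  N3 stuck-at-1: output 0 ✓
  N4 stuck-at-0: output 1 ✗
  N4 stuck-at-1: output 1 ✗
  N5 stuck-at-0: output 1 ✗
  N5 stuck-at-1: output 1 ✗
  N6 stuck-at-0: output 0 ✓
  N6 stuck-at-1: output 1 ✗
  N7 stuck-at-0: output 0 ✓
  N7 stuck-at-1: output 1 ✗
Consistent faults: {N1 stuck-at-1, N2 stuck-at-0, N3 stuck-at-1, N6 stuck-at-0, N7 stuck-at-0} — 5 in all.

5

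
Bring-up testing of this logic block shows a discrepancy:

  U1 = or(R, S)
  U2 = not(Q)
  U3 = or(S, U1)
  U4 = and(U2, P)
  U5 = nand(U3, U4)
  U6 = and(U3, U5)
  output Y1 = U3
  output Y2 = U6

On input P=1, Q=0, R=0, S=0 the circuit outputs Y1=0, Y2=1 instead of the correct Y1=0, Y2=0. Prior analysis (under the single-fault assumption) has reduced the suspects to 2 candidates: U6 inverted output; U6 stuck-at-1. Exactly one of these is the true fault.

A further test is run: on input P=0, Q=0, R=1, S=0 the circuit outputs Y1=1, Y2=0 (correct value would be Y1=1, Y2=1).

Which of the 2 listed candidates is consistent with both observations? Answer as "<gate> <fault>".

Evaluate each candidate on input P=0, Q=0, R=1, S=0:
  U6 inverted output: U1=1, U2=1, U3=1, U4=0, U5=1, U6=0 [inverted output] → Y1=1, Y2=0 — matches
  U6 stuck-at-1: U1=1, U2=1, U3=1, U4=0, U5=1, U6=1 [stuck-at-1] → Y1=1, Y2=1 — eliminated
Only U6 inverted output reproduces the observed Y1=1, Y2=0.

U6 inverted output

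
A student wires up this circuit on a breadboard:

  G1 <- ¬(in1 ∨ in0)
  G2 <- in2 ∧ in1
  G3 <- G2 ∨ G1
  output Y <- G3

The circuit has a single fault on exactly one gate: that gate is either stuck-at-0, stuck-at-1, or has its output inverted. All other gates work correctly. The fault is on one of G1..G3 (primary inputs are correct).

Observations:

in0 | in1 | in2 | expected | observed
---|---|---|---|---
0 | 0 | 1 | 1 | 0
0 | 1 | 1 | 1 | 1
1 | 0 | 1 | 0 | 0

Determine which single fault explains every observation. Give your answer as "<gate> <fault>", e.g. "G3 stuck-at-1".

G1 stuck-at-0

Fault-free values for test 1 (in0=0, in1=0, in2=1): G1=1, G2=0, G3=1, giving Y=1. Observed 0.
Test 1: faults giving observed 0 are {G1 stuck-at-0, G1 inverted output, G3 stuck-at-0, G3 inverted output}.
Test 2 (in0=0, in1=1, in2=1): fault-free G1=0, G2=1, G3=1 → 1; observed 1. Eliminates G3 stuck-at-0, G3 inverted output.
Test 3 (in0=1, in1=0, in2=1): fault-free G1=0, G2=0, G3=0 → 0; observed 0. Eliminates G1 inverted output.
Only G1 stuck-at-0 is consistent with every test.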